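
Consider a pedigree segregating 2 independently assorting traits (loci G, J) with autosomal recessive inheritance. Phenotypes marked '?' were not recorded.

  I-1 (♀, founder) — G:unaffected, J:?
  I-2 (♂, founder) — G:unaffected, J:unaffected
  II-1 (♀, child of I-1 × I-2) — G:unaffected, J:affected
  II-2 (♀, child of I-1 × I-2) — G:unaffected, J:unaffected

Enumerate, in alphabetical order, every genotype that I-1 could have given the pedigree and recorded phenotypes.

I-1 ∈ {GG Jj, GG jj, Gg Jj, Gg jj}

G/I-1 un ·: GG|Gg
G/I-2 un ·: GG|Gg
G/II-1 un I-1×I-2: GG|Gg
G/II-2 un I-1×I-2: GG|Gg
⇒ G over [I-1,I-2,II-1,II-2]: 13 consistent
J/I-1 ? ·: Jj|jj
J/I-2 un ·: Jj
J/II-1 aff I-1×I-2: jj
J/II-2 un I-1×I-2: JJ|Jj
⇒ J over [I-1,I-2,II-1,II-2]: 3 consistent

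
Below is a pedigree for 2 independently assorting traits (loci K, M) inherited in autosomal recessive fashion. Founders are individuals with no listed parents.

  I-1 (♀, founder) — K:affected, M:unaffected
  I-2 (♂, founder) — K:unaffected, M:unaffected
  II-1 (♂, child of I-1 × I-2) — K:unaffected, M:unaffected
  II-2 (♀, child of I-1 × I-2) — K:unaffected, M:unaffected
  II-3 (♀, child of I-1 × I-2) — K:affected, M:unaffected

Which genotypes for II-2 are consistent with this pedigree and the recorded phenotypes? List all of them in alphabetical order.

II-2 ∈ {Kk MM, Kk Mm}

K/I-1 aff ·: kk
K/I-2 un ·: Kk
K/II-1 un I-1×I-2: Kk
K/II-2 un I-1×I-2: Kk
K/II-3 aff I-1×I-2: kk
⇒ K over [I-1,I-2,II-1,II-2,II-3]: 1 consistent
M/I-1 un ·: MM|Mm
M/I-2 un ·: MM|Mm
M/II-1 un I-1×I-2: MM|Mm
M/II-2 un I-1×I-2: MM|Mm
M/II-3 un I-1×I-2: MM|Mm
⇒ M over [I-1,I-2,II-1,II-2,II-3]: 25 consistent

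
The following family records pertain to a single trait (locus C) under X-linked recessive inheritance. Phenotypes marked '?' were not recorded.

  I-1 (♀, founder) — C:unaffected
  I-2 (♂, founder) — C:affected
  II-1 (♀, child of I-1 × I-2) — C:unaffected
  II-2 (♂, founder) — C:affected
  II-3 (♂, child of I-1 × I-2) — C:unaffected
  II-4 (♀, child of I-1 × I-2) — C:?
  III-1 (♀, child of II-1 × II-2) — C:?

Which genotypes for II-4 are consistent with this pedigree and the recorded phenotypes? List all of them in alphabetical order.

II-4 ∈ {X^CX^c, X^cX^c}

C/I-1 un ·: X^CX^C|X^CX^c
C/I-2 aff ·: X^cY
C/II-1 un I-1×I-2: X^CX^c
C/II-2 aff ·: X^cY
C/II-3 un I-1×I-2: X^CY
C/II-4 ? I-1×I-2: X^CX^c|X^cX^c
C/III-1 ? II-1×II-2: X^CX^c|X^cX^c
⇒ C over [I-1,I-2,II-1,II-2,II-3,II-4,III-1]: 6 consistent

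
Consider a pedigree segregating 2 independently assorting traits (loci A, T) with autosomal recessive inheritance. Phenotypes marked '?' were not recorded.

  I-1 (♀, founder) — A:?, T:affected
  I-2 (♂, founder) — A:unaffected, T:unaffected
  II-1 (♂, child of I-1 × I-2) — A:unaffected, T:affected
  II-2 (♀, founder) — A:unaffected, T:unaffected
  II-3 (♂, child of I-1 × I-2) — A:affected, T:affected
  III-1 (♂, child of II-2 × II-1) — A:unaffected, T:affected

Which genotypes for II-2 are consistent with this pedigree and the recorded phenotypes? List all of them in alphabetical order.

A/I-1 ? ·: Aa|aa
A/I-2 un ·: Aa
A/II-1 un I-1×I-2: AA|Aa
A/II-2 un ·: AA|Aa
A/II-3 aff I-1×I-2: aa
A/III-1 un II-2×II-1: AA|Aa
⇒ A over [I-1,I-2,II-1,II-2,II-3,III-1]: 11 consistent
T/I-1 aff ·: tt
T/I-2 un ·: Tt
T/II-1 aff I-1×I-2: tt
T/II-2 un ·: Tt
T/II-3 aff I-1×I-2: tt
T/III-1 aff II-2×II-1: tt
⇒ T over [I-1,I-2,II-1,II-2,II-3,III-1]: 1 consistent

II-2 ∈ {AA Tt, Aa Tt}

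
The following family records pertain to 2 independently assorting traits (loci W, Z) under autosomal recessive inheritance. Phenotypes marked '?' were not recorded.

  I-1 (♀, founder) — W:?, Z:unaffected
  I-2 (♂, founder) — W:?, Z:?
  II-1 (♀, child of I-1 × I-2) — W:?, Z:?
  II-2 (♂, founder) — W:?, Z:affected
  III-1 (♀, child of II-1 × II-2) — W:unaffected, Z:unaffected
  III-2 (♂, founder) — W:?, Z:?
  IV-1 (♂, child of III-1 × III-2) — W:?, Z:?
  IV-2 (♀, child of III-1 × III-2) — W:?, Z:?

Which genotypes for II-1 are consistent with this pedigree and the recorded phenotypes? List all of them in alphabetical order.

II-1 ∈ {WW ZZ, WW Zz, Ww ZZ, Ww Zz, ww ZZ, ww Zz}

W/I-1 ? ·: WW|Ww|ww
W/I-2 ? ·: WW|Ww|ww
W/II-1 ? I-1×I-2: WW|Ww|ww
W/II-2 ? ·: WW|Ww|ww
W/III-1 un II-1×II-2: WW|Ww
W/III-2 ? ·: WW|Ww|ww
W/IV-1 ? III-1×III-2: WW|Ww|ww
W/IV-2 ? III-1×III-2: WW|Ww|ww
⇒ W over [I-1,I-2,II-1,II-2,III-1,III-2,IV-1,IV-2]: 761 consistent
Z/I-1 un ·: ZZ|Zz
Z/I-2 ? ·: ZZ|Zz|zz
Z/II-1 ? I-1×I-2: ZZ|Zz
Z/II-2 aff ·: zz
Z/III-1 un II-1×II-2: Zz
Z/III-2 ? ·: ZZ|Zz|zz
Z/IV-1 ? III-1×III-2: ZZ|Zz|zz
Z/IV-2 ? III-1×III-2: ZZ|Zz|zz
⇒ Z over [I-1,I-2,II-1,II-2,III-1,III-2,IV-1,IV-2]: 153 consistent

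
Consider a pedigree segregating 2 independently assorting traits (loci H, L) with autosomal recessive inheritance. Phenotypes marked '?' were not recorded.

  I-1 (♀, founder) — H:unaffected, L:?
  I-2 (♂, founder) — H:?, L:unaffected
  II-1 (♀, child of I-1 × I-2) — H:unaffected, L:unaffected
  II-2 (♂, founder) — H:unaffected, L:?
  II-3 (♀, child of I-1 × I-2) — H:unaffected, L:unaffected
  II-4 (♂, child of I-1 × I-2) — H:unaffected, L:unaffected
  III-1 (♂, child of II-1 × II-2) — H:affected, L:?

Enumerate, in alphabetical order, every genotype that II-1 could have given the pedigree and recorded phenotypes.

II-1 ∈ {Hh LL, Hh Ll}

H/I-1 un ·: HH|Hh
H/I-2 ? ·: HH|Hh|hh
H/II-1 un I-1×I-2: Hh
H/II-2 un ·: Hh
H/II-3 un I-1×I-2: HH|Hh
H/II-4 un I-1×I-2: HH|Hh
H/III-1 aff II-1×II-2: hh
⇒ H over [I-1,I-2,II-1,II-2,II-3,II-4,III-1]: 14 consistent
L/I-1 ? ·: LL|Ll|ll
L/I-2 un ·: LL|Ll
L/II-1 un I-1×I-2: LL|Ll
L/II-2 ? ·: LL|Ll|ll
L/II-3 un I-1×I-2: LL|Ll
L/II-4 un I-1×I-2: LL|Ll
L/III-1 ? II-1×II-2: LL|Ll|ll
⇒ L over [I-1,I-2,II-1,II-2,II-3,II-4,III-1]: 150 consistent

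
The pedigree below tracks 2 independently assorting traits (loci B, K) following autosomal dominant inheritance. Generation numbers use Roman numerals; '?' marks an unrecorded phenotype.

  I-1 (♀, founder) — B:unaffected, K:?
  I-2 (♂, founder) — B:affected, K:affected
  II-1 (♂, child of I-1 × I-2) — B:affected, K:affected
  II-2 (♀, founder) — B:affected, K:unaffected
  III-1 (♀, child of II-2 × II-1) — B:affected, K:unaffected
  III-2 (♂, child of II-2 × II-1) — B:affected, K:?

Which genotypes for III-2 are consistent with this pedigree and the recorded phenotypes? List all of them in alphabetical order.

B/I-1 un ·: bb
B/I-2 aff ·: Bb|BB
B/II-1 aff I-1×I-2: Bb
B/II-2 aff ·: Bb|BB
B/III-1 aff II-2×II-1: Bb|BB
B/III-2 aff II-2×II-1: Bb|BB
⇒ B over [I-1,I-2,II-1,II-2,III-1,III-2]: 16 consistent
K/I-1 ? ·: kk|Kk|KK
K/I-2 aff ·: Kk|KK
K/II-1 aff I-1×I-2: Kk
K/II-2 un ·: kk
K/III-1 un II-2×II-1: kk
K/III-2 ? II-2×II-1: kk|Kk
⇒ K over [I-1,I-2,II-1,II-2,III-1,III-2]: 10 consistent

III-2 ∈ {BB Kk, BB kk, Bb Kk, Bb kk}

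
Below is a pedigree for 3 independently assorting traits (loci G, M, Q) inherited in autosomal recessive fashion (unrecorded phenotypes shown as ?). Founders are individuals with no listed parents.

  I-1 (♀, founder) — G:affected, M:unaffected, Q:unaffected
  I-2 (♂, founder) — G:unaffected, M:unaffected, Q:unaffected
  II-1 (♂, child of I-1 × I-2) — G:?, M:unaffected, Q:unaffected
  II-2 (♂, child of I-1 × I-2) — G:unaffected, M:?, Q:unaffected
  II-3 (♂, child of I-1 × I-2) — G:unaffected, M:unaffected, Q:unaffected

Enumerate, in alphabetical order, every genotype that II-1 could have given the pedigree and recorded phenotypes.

II-1 ∈ {Gg MM QQ, Gg MM Qq, Gg Mm QQ, Gg Mm Qq, gg MM QQ, gg MM Qq, gg Mm QQ, gg Mm Qq}

G/I-1 aff ·: gg
G/I-2 un ·: GG|Gg
G/II-1 ? I-1×I-2: Gg|gg
G/II-2 un I-1×I-2: Gg
G/II-3 un I-1×I-2: Gg
⇒ G over [I-1,I-2,II-1,II-2,II-3]: 3 consistent
M/I-1 un ·: MM|Mm
M/I-2 un ·: MM|Mm
M/II-1 un I-1×I-2: MM|Mm
M/II-2 ? I-1×I-2: MM|Mm|mm
M/II-3 un I-1×I-2: MM|Mm
⇒ M over [I-1,I-2,II-1,II-2,II-3]: 29 consistent
Q/I-1 un ·: QQ|Qq
Q/I-2 un ·: QQ|Qq
Q/II-1 un I-1×I-2: QQ|Qq
Q/II-2 un I-1×I-2: QQ|Qq
Q/II-3 un I-1×I-2: QQ|Qq
⇒ Q over [I-1,I-2,II-1,II-2,II-3]: 25 consistent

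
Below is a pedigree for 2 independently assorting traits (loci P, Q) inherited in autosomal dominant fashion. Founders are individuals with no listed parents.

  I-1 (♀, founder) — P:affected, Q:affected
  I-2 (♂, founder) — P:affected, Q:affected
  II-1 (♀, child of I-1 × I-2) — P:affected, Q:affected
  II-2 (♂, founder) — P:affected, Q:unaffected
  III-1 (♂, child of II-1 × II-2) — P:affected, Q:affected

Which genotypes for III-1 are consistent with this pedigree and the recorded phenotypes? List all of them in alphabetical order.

P/I-1 aff ·: Pp|PP
P/I-2 aff ·: Pp|PP
P/II-1 aff I-1×I-2: Pp|PP
P/II-2 aff ·: Pp|PP
P/III-1 aff II-1×II-2: Pp|PP
⇒ P over [I-1,I-2,II-1,II-2,III-1]: 24 consistent
Q/I-1 aff ·: Qq|QQ
Q/I-2 aff ·: Qq|QQ
Q/II-1 aff I-1×I-2: Qq|QQ
Q/II-2 un ·: qq
Q/III-1 aff II-1×II-2: Qq
⇒ Q over [I-1,I-2,II-1,II-2,III-1]: 7 consistent

III-1 ∈ {PP Qq, Pp Qq}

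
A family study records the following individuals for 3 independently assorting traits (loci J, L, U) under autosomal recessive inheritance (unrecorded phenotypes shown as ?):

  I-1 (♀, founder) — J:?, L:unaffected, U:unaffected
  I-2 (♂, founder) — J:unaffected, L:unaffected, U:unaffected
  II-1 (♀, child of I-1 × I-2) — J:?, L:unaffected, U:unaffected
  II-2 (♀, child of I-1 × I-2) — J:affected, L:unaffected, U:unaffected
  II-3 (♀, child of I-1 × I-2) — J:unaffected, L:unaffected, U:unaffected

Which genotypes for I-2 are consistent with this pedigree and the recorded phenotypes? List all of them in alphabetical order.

I-2 ∈ {Jj LL UU, Jj LL Uu, Jj Ll UU, Jj Ll Uu}

J/I-1 ? ·: Jj|jj
J/I-2 un ·: Jj
J/II-1 ? I-1×I-2: JJ|Jj|jj
J/II-2 aff I-1×I-2: jj
J/II-3 un I-1×I-2: JJ|Jj
⇒ J over [I-1,I-2,II-1,II-2,II-3]: 8 consistent
L/I-1 un ·: LL|Ll
L/I-2 un ·: LL|Ll
L/II-1 un I-1×I-2: LL|Ll
L/II-2 un I-1×I-2: LL|Ll
L/II-3 un I-1×I-2: LL|Ll
⇒ L over [I-1,I-2,II-1,II-2,II-3]: 25 consistent
U/I-1 un ·: UU|Uu
U/I-2 un ·: UU|Uu
U/II-1 un I-1×I-2: UU|Uu
U/II-2 un I-1×I-2: UU|Uu
U/II-3 un I-1×I-2: UU|Uu
⇒ U over [I-1,I-2,II-1,II-2,II-3]: 25 consistent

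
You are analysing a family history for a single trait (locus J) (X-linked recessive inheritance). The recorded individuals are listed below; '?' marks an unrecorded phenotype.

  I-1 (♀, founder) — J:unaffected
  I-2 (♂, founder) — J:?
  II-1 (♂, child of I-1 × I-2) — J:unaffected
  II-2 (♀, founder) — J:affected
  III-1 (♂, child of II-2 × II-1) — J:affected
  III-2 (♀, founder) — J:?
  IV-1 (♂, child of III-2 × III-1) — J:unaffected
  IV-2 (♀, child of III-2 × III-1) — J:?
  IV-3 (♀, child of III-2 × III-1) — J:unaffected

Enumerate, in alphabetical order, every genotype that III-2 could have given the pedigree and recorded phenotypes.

III-2 ∈ {X^JX^J, X^JX^j}

J/I-1 un ·: X^JX^J|X^JX^j
J/I-2 ? ·: X^JY|X^jY
J/II-1 un I-1×I-2: X^JY
J/II-2 aff ·: X^jX^j
J/III-1 aff II-2×II-1: X^jY
J/III-2 ? ·: X^JX^J|X^JX^j
J/IV-1 un III-2×III-1: X^JY
J/IV-2 ? III-2×III-1: X^JX^j|X^jX^j
J/IV-3 un III-2×III-1: X^JX^j
⇒ J over [I-1,I-2,II-1,II-2,III-1,III-2,IV-1,IV-2,IV-3]: 12 consistent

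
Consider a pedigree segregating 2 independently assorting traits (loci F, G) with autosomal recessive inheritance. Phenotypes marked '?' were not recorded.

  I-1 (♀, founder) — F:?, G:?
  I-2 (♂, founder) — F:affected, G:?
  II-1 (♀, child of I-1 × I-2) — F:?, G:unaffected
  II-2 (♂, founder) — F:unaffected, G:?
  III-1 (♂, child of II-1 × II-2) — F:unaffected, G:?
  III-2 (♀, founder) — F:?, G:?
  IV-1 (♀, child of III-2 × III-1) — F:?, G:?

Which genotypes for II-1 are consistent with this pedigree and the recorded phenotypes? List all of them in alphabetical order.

II-1 ∈ {Ff GG, Ff Gg, ff GG, ff Gg}

F/I-1 ? ·: FF|Ff|ff
F/I-2 aff ·: ff
F/II-1 ? I-1×I-2: Ff|ff
F/II-2 un ·: FF|Ff
F/III-1 un II-1×II-2: FF|Ff
F/III-2 ? ·: FF|Ff|ff
F/IV-1 ? III-2×III-1: FF|Ff|ff
⇒ F over [I-1,I-2,II-1,II-2,III-1,III-2,IV-1]: 72 consistent
G/I-1 ? ·: GG|Gg|gg
G/I-2 ? ·: GG|Gg|gg
G/II-1 un I-1×I-2: GG|Gg
G/II-2 ? ·: GG|Gg|gg
G/III-1 ? II-1×II-2: GG|Gg|gg
G/III-2 ? ·: GG|Gg|gg
G/IV-1 ? III-2×III-1: GG|Gg|gg
⇒ G over [I-1,I-2,II-1,II-2,III-1,III-2,IV-1]: 347 consistent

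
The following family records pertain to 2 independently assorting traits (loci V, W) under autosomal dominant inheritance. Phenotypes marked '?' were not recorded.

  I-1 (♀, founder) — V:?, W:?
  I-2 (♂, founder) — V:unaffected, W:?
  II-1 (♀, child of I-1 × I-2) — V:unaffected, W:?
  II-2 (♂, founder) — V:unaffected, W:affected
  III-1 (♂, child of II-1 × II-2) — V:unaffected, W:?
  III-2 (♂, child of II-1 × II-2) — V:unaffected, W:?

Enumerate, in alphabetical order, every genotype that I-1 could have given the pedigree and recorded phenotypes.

I-1 ∈ {Vv WW, Vv Ww, Vv ww, vv WW, vv Ww, vv ww}

V/I-1 ? ·: vv|Vv
V/I-2 un ·: vv
V/II-1 un I-1×I-2: vv
V/II-2 un ·: vv
V/III-1 un II-1×II-2: vv
V/III-2 un II-1×II-2: vv
⇒ V over [I-1,I-2,II-1,II-2,III-1,III-2]: 2 consistent
W/I-1 ? ·: ww|Ww|WW
W/I-2 ? ·: ww|Ww|WW
W/II-1 ? I-1×I-2: ww|Ww|WW
W/II-2 aff ·: Ww|WW
W/III-1 ? II-1×II-2: ww|Ww|WW
W/III-2 ? II-1×II-2: ww|Ww|WW
⇒ W over [I-1,I-2,II-1,II-2,III-1,III-2]: 131 consistent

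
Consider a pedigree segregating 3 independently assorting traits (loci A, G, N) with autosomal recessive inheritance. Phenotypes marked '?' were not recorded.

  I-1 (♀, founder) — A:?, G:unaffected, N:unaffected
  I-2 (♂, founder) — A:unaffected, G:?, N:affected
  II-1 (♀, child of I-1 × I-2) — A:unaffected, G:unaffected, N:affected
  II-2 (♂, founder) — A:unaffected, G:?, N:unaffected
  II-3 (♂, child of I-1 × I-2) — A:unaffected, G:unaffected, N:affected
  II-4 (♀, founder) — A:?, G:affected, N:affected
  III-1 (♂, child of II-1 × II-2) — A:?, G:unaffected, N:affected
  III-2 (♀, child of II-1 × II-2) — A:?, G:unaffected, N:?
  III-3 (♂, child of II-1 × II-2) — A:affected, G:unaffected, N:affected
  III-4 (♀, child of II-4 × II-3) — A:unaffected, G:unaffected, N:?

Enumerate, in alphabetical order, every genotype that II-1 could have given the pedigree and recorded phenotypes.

II-1 ∈ {Aa GG nn, Aa Gg nn}

A/I-1 ? ·: AA|Aa|aa
A/I-2 un ·: AA|Aa
A/II-1 un I-1×I-2: Aa
A/II-2 un ·: Aa
A/II-3 un I-1×I-2: AA|Aa
A/II-4 ? ·: AA|Aa|aa
A/III-1 ? II-1×II-2: AA|Aa|aa
A/III-2 ? II-1×II-2: AA|Aa|aa
A/III-3 aff II-1×II-2: aa
A/III-4 un II-4×II-3: AA|Aa
⇒ A over [I-1,I-2,II-1,II-2,II-3,II-4,III-1,III-2,III-3,III-4]: 333 consistent
G/I-1 un ·: GG|Gg
G/I-2 ? ·: GG|Gg|gg
G/II-1 un I-1×I-2: GG|Gg
G/II-2 ? ·: GG|Gg|gg
G/II-3 un I-1×I-2: GG|Gg
G/II-4 aff ·: gg
G/III-1 un II-1×II-2: GG|Gg
G/III-2 un II-1×II-2: GG|Gg
G/III-3 un II-1×II-2: GG|Gg
G/III-4 un II-4×II-3: Gg
⇒ G over [I-1,I-2,II-1,II-2,II-3,II-4,III-1,III-2,III-3,III-4]: 206 consistent
N/I-1 un ·: Nn
N/I-2 aff ·: nn
N/II-1 aff I-1×I-2: nn
N/II-2 un ·: Nn
N/II-3 aff I-1×I-2: nn
N/II-4 aff ·: nn
N/III-1 aff II-1×II-2: nn
N/III-2 ? II-1×II-2: Nn|nn
N/III-3 aff II-1×II-2: nn
N/III-4 ? II-4×II-3: nn
⇒ N over [I-1,I-2,II-1,II-2,II-3,II-4,III-1,III-2,III-3,III-4]: 2 consistent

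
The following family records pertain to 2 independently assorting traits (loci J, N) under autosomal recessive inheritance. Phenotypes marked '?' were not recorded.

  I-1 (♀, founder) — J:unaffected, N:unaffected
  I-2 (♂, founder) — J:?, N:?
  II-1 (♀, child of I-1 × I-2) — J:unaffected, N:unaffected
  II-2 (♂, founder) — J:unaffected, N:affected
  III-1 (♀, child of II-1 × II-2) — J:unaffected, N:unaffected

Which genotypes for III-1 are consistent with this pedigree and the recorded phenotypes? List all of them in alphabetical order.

III-1 ∈ {JJ Nn, Jj Nn}

J/I-1 un ·: JJ|Jj
J/I-2 ? ·: JJ|Jj|jj
J/II-1 un I-1×I-2: JJ|Jj
J/II-2 un ·: JJ|Jj
J/III-1 un II-1×II-2: JJ|Jj
⇒ J over [I-1,I-2,II-1,II-2,III-1]: 32 consistent
N/I-1 un ·: NN|Nn
N/I-2 ? ·: NN|Nn|nn
N/II-1 un I-1×I-2: NN|Nn
N/II-2 aff ·: nn
N/III-1 un II-1×II-2: Nn
⇒ N over [I-1,I-2,II-1,II-2,III-1]: 9 consistent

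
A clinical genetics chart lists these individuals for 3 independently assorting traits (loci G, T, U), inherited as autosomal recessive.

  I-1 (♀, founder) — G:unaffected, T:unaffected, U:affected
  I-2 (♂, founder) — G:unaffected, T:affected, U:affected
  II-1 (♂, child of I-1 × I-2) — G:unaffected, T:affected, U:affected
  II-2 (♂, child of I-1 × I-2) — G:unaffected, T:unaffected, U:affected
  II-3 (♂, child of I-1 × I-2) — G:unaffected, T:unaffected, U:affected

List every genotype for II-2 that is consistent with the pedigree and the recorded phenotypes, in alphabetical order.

G/I-1 un ·: GG|Gg
G/I-2 un ·: GG|Gg
G/II-1 un I-1×I-2: GG|Gg
G/II-2 un I-1×I-2: GG|Gg
G/II-3 un I-1×I-2: GG|Gg
⇒ G over [I-1,I-2,II-1,II-2,II-3]: 25 consistent
T/I-1 un ·: Tt
T/I-2 aff ·: tt
T/II-1 aff I-1×I-2: tt
T/II-2 un I-1×I-2: Tt
T/II-3 un I-1×I-2: Tt
⇒ T over [I-1,I-2,II-1,II-2,II-3]: 1 consistent
U/I-1 aff ·: uu
U/I-2 aff ·: uu
U/II-1 aff I-1×I-2: uu
U/II-2 aff I-1×I-2: uu
U/II-3 aff I-1×I-2: uu
⇒ U over [I-1,I-2,II-1,II-2,II-3]: 1 consistent

II-2 ∈ {GG Tt uu, Gg Tt uu}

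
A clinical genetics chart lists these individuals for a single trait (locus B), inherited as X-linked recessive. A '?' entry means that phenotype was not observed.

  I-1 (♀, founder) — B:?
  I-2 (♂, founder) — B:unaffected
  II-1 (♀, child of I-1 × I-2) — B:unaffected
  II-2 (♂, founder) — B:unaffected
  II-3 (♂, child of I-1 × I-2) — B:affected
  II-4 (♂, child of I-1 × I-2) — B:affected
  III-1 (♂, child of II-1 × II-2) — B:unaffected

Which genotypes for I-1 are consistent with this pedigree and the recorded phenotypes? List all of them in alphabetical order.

I-1 ∈ {X^BX^b, X^bX^b}

B/I-1 ? ·: X^BX^b|X^bX^b
B/I-2 un ·: X^BY
B/II-1 un I-1×I-2: X^BX^B|X^BX^b
B/II-2 un ·: X^BY
B/II-3 aff I-1×I-2: X^bY
B/II-4 aff I-1×I-2: X^bY
B/III-1 un II-1×II-2: X^BY
⇒ B over [I-1,I-2,II-1,II-2,II-3,II-4,III-1]: 3 consistent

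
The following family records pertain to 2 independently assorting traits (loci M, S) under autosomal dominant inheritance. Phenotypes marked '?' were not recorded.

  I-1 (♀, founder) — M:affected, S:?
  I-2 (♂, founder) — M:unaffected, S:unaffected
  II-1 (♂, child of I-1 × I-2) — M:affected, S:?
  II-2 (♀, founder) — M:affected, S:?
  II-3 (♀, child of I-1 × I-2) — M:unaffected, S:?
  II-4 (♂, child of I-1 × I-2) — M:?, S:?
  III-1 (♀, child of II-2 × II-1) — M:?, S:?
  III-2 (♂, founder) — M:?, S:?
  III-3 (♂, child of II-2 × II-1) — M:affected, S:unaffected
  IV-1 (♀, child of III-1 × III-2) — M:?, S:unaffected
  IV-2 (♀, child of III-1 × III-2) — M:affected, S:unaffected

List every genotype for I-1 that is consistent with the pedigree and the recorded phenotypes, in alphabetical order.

I-1 ∈ {Mm SS, Mm Ss, Mm ss}

M/I-1 aff ·: Mm
M/I-2 un ·: mm
M/II-1 aff I-1×I-2: Mm
M/II-2 aff ·: Mm|MM
M/II-3 un I-1×I-2: mm
M/II-4 ? I-1×I-2: mm|Mm
M/III-1 ? II-2×II-1: mm|Mm|MM
M/III-2 ? ·: mm|Mm|MM
M/III-3 aff II-2×II-1: Mm|MM
M/IV-1 ? III-1×III-2: mm|Mm|MM
M/IV-2 aff III-1×III-2: Mm|MM
⇒ M over [I-1,I-2,II-1,II-2,II-3,II-4,III-1,III-2,III-3,IV-1,IV-2]: 156 consistent
S/I-1 ? ·: ss|Ss|SS
S/I-2 un ·: ss
S/II-1 ? I-1×I-2: ss|Ss
S/II-2 ? ·: ss|Ss
S/II-3 ? I-1×I-2: ss|Ss
S/II-4 ? I-1×I-2: ss|Ss
S/III-1 ? II-2×II-1: ss|Ss
S/III-2 ? ·: ss|Ss
S/III-3 un II-2×II-1: ss
S/IV-1 un III-1×III-2: ss
S/IV-2 un III-1×III-2: ss
⇒ S over [I-1,I-2,II-1,II-2,II-3,II-4,III-1,III-2,III-3,IV-1,IV-2]: 70 consistent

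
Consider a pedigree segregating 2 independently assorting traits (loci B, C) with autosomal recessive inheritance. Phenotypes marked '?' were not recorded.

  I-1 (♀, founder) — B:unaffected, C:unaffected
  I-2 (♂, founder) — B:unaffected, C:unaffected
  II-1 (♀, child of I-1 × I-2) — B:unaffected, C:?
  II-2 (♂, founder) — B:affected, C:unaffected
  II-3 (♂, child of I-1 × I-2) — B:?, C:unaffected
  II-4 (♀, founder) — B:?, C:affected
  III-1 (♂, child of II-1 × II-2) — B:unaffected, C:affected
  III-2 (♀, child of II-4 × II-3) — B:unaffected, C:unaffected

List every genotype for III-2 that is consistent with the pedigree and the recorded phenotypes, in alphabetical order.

B/I-1 un ·: BB|Bb
B/I-2 un ·: BB|Bb
B/II-1 un I-1×I-2: BB|Bb
B/II-2 aff ·: bb
B/II-3 ? I-1×I-2: BB|Bb|bb
B/II-4 ? ·: BB|Bb|bb
B/III-1 un II-1×II-2: Bb
B/III-2 un II-4×II-3: BB|Bb
⇒ B over [I-1,I-2,II-1,II-2,II-3,II-4,III-1,III-2]: 62 consistent
C/I-1 un ·: CC|Cc
C/I-2 un ·: CC|Cc
C/II-1 ? I-1×I-2: Cc|cc
C/II-2 un ·: Cc
C/II-3 un I-1×I-2: CC|Cc
C/II-4 aff ·: cc
C/III-1 aff II-1×II-2: cc
C/III-2 un II-4×II-3: Cc
⇒ C over [I-1,I-2,II-1,II-2,II-3,II-4,III-1,III-2]: 8 consistent

III-2 ∈ {BB Cc, Bb Cc}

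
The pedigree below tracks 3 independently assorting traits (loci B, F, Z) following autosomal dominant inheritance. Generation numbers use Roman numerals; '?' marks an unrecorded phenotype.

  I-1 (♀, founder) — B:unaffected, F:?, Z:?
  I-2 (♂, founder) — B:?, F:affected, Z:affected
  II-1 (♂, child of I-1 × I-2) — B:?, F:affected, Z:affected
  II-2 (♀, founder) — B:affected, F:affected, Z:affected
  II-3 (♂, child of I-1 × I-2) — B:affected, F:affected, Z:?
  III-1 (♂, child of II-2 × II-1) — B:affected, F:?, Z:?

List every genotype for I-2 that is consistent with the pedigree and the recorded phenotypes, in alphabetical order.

I-2 ∈ {BB FF ZZ, BB FF Zz, BB Ff ZZ, BB Ff Zz, Bb FF ZZ, Bb FF Zz, Bb Ff ZZ, Bb Ff Zz}

B/I-1 un ·: bb
B/I-2 ? ·: Bb|BB
B/II-1 ? I-1×I-2: bb|Bb
B/II-2 aff ·: Bb|BB
B/II-3 aff I-1×I-2: Bb
B/III-1 aff II-2×II-1: Bb|BB
⇒ B over [I-1,I-2,II-1,II-2,II-3,III-1]: 10 consistent
F/I-1 ? ·: ff|Ff|FF
F/I-2 aff ·: Ff|FF
F/II-1 aff I-1×I-2: Ff|FF
F/II-2 aff ·: Ff|FF
F/II-3 aff I-1×I-2: Ff|FF
F/III-1 ? II-2×II-1: ff|Ff|FF
⇒ F over [I-1,I-2,II-1,II-2,II-3,III-1]: 61 consistent
Z/I-1 ? ·: zz|Zz|ZZ
Z/I-2 aff ·: Zz|ZZ
Z/II-1 aff I-1×I-2: Zz|ZZ
Z/II-2 aff ·: Zz|ZZ
Z/II-3 ? I-1×I-2: zz|Zz|ZZ
Z/III-1 ? II-2×II-1: zz|Zz|ZZ
⇒ Z over [I-1,I-2,II-1,II-2,II-3,III-1]: 74 consistent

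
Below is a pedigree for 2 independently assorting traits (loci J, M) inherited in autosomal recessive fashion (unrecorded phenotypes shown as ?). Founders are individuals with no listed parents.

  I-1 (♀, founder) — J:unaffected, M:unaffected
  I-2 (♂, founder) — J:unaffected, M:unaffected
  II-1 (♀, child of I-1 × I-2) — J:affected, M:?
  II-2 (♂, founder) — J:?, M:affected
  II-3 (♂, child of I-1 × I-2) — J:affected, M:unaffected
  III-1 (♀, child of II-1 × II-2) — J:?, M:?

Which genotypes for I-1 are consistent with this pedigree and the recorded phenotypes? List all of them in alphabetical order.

I-1 ∈ {Jj MM, Jj Mm}

J/I-1 un ·: Jj
J/I-2 un ·: Jj
J/II-1 aff I-1×I-2: jj
J/II-2 ? ·: JJ|Jj|jj
J/II-3 aff I-1×I-2: jj
J/III-1 ? II-1×II-2: Jj|jj
⇒ J over [I-1,I-2,II-1,II-2,II-3,III-1]: 4 consistent
M/I-1 un ·: MM|Mm
M/I-2 un ·: MM|Mm
M/II-1 ? I-1×I-2: MM|Mm|mm
M/II-2 aff ·: mm
M/II-3 un I-1×I-2: MM|Mm
M/III-1 ? II-1×II-2: Mm|mm
⇒ M over [I-1,I-2,II-1,II-2,II-3,III-1]: 21 consistent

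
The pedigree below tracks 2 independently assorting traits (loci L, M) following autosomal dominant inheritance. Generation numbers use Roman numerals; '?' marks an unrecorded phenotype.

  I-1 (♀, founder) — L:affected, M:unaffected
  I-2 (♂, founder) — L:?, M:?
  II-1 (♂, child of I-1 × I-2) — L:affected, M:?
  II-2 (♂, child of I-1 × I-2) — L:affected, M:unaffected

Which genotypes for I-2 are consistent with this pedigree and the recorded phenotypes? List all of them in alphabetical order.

I-2 ∈ {LL Mm, LL mm, Ll Mm, Ll mm, ll Mm, ll mm}

L/I-1 aff ·: Ll|LL
L/I-2 ? ·: ll|Ll|LL
L/II-1 aff I-1×I-2: Ll|LL
L/II-2 aff I-1×I-2: Ll|LL
⇒ L over [I-1,I-2,II-1,II-2]: 15 consistent
M/I-1 un ·: mm
M/I-2 ? ·: mm|Mm
M/II-1 ? I-1×I-2: mm|Mm
M/II-2 un I-1×I-2: mm
⇒ M over [I-1,I-2,II-1,II-2]: 3 consistent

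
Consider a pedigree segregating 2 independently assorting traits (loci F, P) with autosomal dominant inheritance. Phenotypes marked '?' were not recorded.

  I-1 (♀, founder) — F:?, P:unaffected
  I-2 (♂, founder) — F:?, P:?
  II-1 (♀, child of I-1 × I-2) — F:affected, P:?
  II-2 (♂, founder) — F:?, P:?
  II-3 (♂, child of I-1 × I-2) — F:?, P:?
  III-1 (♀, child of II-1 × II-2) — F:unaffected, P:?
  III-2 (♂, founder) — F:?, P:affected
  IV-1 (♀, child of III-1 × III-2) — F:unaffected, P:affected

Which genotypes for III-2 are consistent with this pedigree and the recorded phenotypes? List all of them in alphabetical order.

III-2 ∈ {Ff PP, Ff Pp, ff PP, ff Pp}

F/I-1 ? ·: ff|Ff|FF
F/I-2 ? ·: ff|Ff|FF
F/II-1 aff I-1×I-2: Ff
F/II-2 ? ·: ff|Ff
F/II-3 ? I-1×I-2: ff|Ff|FF
F/III-1 un II-1×II-2: ff
F/III-2 ? ·: ff|Ff
F/IV-1 un III-1×III-2: ff
⇒ F over [I-1,I-2,II-1,II-2,II-3,III-1,III-2,IV-1]: 52 consistent
P/I-1 un ·: pp
P/I-2 ? ·: pp|Pp|PP
P/II-1 ? I-1×I-2: pp|Pp
P/II-2 ? ·: pp|Pp|PP
P/II-3 ? I-1×I-2: pp|Pp
P/III-1 ? II-1×II-2: pp|Pp|PP
P/III-2 aff ·: Pp|PP
P/IV-1 aff III-1×III-2: Pp|PP
⇒ P over [I-1,I-2,II-1,II-2,II-3,III-1,III-2,IV-1]: 102 consistent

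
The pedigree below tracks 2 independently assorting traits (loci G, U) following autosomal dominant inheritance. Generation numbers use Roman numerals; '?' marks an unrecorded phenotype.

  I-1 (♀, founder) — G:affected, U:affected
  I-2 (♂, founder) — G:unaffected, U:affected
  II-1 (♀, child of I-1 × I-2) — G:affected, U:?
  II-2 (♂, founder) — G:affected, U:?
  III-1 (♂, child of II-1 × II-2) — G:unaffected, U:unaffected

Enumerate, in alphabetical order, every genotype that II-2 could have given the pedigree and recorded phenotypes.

II-2 ∈ {Gg Uu, Gg uu}

G/I-1 aff ·: Gg|GG
G/I-2 un ·: gg
G/II-1 aff I-1×I-2: Gg
G/II-2 aff ·: Gg
G/III-1 un II-1×II-2: gg
⇒ G over [I-1,I-2,II-1,II-2,III-1]: 2 consistent
U/I-1 aff ·: Uu|UU
U/I-2 aff ·: Uu|UU
U/II-1 ? I-1×I-2: uu|Uu
U/II-2 ? ·: uu|Uu
U/III-1 un II-1×II-2: uu
⇒ U over [I-1,I-2,II-1,II-2,III-1]: 8 consistent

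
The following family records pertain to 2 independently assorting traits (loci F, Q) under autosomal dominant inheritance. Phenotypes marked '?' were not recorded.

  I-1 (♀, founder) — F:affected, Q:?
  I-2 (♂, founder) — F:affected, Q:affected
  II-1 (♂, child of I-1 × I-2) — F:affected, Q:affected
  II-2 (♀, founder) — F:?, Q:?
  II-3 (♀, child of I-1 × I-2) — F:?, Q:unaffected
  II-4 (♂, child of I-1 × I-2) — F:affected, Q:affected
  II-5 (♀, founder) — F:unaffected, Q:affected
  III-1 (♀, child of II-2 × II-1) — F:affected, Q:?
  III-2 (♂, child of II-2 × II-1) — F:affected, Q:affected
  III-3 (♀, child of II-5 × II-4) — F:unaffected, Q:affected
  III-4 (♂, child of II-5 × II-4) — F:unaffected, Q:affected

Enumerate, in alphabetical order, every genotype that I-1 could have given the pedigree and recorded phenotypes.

F/I-1 aff ·: Ff|FF
F/I-2 aff ·: Ff|FF
F/II-1 aff I-1×I-2: Ff|FF
F/II-2 ? ·: ff|Ff|FF
F/II-3 ? I-1×I-2: ff|Ff|FF
F/II-4 aff I-1×I-2: Ff
F/II-5 un ·: ff
F/III-1 aff II-2×II-1: Ff|FF
F/III-2 aff II-2×II-1: Ff|FF
F/III-3 un II-5×II-4: ff
F/III-4 un II-5×II-4: ff
⇒ F over [I-1,I-2,II-1,II-2,II-3,II-4,II-5,III-1,III-2,III-3,III-4]: 105 consistent
Q/I-1 ? ·: qq|Qq
Q/I-2 aff ·: Qq
Q/II-1 aff I-1×I-2: Qq|QQ
Q/II-2 ? ·: qq|Qq|QQ
Q/II-3 un I-1×I-2: qq
Q/II-4 aff I-1×I-2: Qq|QQ
Q/II-5 aff ·: Qq|QQ
Q/III-1 ? II-2×II-1: qq|Qq|QQ
Q/III-2 aff II-2×II-1: Qq|QQ
Q/III-3 aff II-5×II-4: Qq|QQ
Q/III-4 aff II-5×II-4: Qq|QQ
⇒ Q over [I-1,I-2,II-1,II-2,II-3,II-4,II-5,III-1,III-2,III-3,III-4]: 330 consistent

I-1 ∈ {FF Qq, FF qq, Ff Qq, Ff qq}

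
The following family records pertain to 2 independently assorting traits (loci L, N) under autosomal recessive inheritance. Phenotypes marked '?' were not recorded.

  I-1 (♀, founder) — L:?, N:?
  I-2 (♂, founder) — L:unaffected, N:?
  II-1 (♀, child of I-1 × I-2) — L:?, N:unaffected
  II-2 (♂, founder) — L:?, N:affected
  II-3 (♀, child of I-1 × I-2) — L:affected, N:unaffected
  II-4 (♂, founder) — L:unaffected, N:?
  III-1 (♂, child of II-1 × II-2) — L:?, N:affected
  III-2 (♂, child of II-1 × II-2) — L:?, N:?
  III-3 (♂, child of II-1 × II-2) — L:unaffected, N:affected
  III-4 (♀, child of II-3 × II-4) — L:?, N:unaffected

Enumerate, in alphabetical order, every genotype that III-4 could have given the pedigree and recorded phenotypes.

III-4 ∈ {Ll NN, Ll Nn, ll NN, ll Nn}

L/I-1 ? ·: Ll|ll
L/I-2 un ·: Ll
L/II-1 ? I-1×I-2: LL|Ll|ll
L/II-2 ? ·: LL|Ll|ll
L/II-3 aff I-1×I-2: ll
L/II-4 un ·: LL|Ll
L/III-1 ? II-1×II-2: LL|Ll|ll
L/III-2 ? II-1×II-2: LL|Ll|ll
L/III-3 un II-1×II-2: LL|Ll
L/III-4 ? II-3×II-4: Ll|ll
⇒ L over [I-1,I-2,II-1,II-2,II-3,II-4,III-1,III-2,III-3,III-4]: 240 consistent
N/I-1 ? ·: NN|Nn|nn
N/I-2 ? ·: NN|Nn|nn
N/II-1 un I-1×I-2: Nn
N/II-2 aff ·: nn
N/II-3 un I-1×I-2: NN|Nn
N/II-4 ? ·: NN|Nn|nn
N/III-1 aff II-1×II-2: nn
N/III-2 ? II-1×II-2: Nn|nn
N/III-3 aff II-1×II-2: nn
N/III-4 un II-3×II-4: NN|Nn
⇒ N over [I-1,I-2,II-1,II-2,II-3,II-4,III-1,III-2,III-3,III-4]: 94 consistent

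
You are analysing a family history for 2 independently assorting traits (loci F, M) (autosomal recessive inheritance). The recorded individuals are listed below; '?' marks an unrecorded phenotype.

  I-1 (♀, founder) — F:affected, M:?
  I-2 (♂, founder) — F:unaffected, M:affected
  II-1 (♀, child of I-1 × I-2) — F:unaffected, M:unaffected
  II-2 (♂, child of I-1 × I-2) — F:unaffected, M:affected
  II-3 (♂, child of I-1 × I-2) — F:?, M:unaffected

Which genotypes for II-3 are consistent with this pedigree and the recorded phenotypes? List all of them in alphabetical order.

F/I-1 aff ·: ff
F/I-2 un ·: FF|Ff
F/II-1 un I-1×I-2: Ff
F/II-2 un I-1×I-2: Ff
F/II-3 ? I-1×I-2: Ff|ff
⇒ F over [I-1,I-2,II-1,II-2,II-3]: 3 consistent
M/I-1 ? ·: Mm
M/I-2 aff ·: mm
M/II-1 un I-1×I-2: Mm
M/II-2 aff I-1×I-2: mm
M/II-3 un I-1×I-2: Mm
⇒ M over [I-1,I-2,II-1,II-2,II-3]: 1 consistent

II-3 ∈ {Ff Mm, ff Mm}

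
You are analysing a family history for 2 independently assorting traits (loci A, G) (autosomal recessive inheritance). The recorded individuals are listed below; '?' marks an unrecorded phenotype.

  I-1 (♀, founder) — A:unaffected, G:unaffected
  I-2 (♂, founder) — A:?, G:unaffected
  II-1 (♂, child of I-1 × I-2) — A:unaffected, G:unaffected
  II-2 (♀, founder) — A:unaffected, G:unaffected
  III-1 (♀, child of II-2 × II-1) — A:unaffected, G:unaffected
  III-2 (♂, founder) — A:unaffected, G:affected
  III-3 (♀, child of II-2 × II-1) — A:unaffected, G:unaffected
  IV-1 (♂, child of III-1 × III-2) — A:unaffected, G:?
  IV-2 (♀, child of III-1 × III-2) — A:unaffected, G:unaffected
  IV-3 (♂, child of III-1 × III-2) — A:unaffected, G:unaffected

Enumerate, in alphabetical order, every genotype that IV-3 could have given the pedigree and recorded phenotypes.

A/I-1 un ·: AA|Aa
A/I-2 ? ·: AA|Aa|aa
A/II-1 un I-1×I-2: AA|Aa
A/II-2 un ·: AA|Aa
A/III-1 un II-2×II-1: AA|Aa
A/III-2 un ·: AA|Aa
A/III-3 un II-2×II-1: AA|Aa
A/IV-1 un III-1×III-2: AA|Aa
A/IV-2 un III-1×III-2: AA|Aa
A/IV-3 un III-1×III-2: AA|Aa
⇒ A over [I-1,I-2,II-1,II-2,III-1,III-2,III-3,IV-1,IV-2,IV-3]: 736 consistent
G/I-1 un ·: GG|Gg
G/I-2 un ·: GG|Gg
G/II-1 un I-1×I-2: GG|Gg
G/II-2 un ·: GG|Gg
G/III-1 un II-2×II-1: GG|Gg
G/III-2 aff ·: gg
G/III-3 un II-2×II-1: GG|Gg
G/IV-1 ? III-1×III-2: Gg|gg
G/IV-2 un III-1×III-2: Gg
G/IV-3 un III-1×III-2: Gg
⇒ G over [I-1,I-2,II-1,II-2,III-1,III-2,III-3,IV-1,IV-2,IV-3]: 64 consistent

IV-3 ∈ {AA Gg, Aa Gg}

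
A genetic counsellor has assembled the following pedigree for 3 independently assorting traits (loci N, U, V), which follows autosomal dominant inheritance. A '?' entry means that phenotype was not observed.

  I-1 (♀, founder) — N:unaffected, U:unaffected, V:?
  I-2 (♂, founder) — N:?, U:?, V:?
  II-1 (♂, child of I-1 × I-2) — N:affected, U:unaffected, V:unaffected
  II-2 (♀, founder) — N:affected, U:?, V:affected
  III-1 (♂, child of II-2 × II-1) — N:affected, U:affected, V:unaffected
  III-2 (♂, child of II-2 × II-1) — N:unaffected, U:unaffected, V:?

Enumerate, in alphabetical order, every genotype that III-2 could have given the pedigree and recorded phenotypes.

III-2 ∈ {nn uu Vv, nn uu vv}

N/I-1 un ·: nn
N/I-2 ? ·: Nn|NN
N/II-1 aff I-1×I-2: Nn
N/II-2 aff ·: Nn
N/III-1 aff II-2×II-1: Nn|NN
N/III-2 un II-2×II-1: nn
⇒ N over [I-1,I-2,II-1,II-2,III-1,III-2]: 4 consistent
U/I-1 un ·: uu
U/I-2 ? ·: uu|Uu
U/II-1 un I-1×I-2: uu
U/II-2 ? ·: Uu
U/III-1 aff II-2×II-1: Uu
U/III-2 un II-2×II-1: uu
⇒ U over [I-1,I-2,II-1,II-2,III-1,III-2]: 2 consistent
V/I-1 ? ·: vv|Vv
V/I-2 ? ·: vv|Vv
V/II-1 un I-1×I-2: vv
V/II-2 aff ·: Vv
V/III-1 un II-2×II-1: vv
V/III-2 ? II-2×II-1: vv|Vv
⇒ V over [I-1,I-2,II-1,II-2,III-1,III-2]: 8 consistent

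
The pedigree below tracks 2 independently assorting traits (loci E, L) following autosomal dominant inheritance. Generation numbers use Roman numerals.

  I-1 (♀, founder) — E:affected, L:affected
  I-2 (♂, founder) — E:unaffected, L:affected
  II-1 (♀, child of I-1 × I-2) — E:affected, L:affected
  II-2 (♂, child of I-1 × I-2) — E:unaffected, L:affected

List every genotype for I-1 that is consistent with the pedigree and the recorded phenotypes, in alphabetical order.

E/I-1 aff ·: Ee
E/I-2 un ·: ee
E/II-1 aff I-1×I-2: Ee
E/II-2 un I-1×I-2: ee
⇒ E over [I-1,I-2,II-1,II-2]: 1 consistent
L/I-1 aff ·: Ll|LL
L/I-2 aff ·: Ll|LL
L/II-1 aff I-1×I-2: Ll|LL
L/II-2 aff I-1×I-2: Ll|LL
⇒ L over [I-1,I-2,II-1,II-2]: 13 consistent

I-1 ∈ {Ee LL, Ee Ll}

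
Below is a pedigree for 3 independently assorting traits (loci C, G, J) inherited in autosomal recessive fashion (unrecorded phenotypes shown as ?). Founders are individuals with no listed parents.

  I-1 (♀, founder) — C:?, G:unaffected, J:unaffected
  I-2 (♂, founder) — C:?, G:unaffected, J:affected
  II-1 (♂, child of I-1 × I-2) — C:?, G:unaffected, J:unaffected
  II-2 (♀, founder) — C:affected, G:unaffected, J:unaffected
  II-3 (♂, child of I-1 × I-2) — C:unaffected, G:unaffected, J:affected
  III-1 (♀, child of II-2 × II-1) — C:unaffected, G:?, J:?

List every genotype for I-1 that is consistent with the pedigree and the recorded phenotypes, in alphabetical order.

I-1 ∈ {CC GG Jj, CC Gg Jj, Cc GG Jj, Cc Gg Jj, cc GG Jj, cc Gg Jj}

C/I-1 ? ·: CC|Cc|cc
C/I-2 ? ·: CC|Cc|cc
C/II-1 ? I-1×I-2: CC|Cc
C/II-2 aff ·: cc
C/II-3 un I-1×I-2: CC|Cc
C/III-1 un II-2×II-1: Cc
⇒ C over [I-1,I-2,II-1,II-2,II-3,III-1]: 17 consistent
G/I-1 un ·: GG|Gg
G/I-2 un ·: GG|Gg
G/II-1 un I-1×I-2: GG|Gg
G/II-2 un ·: GG|Gg
G/II-3 un I-1×I-2: GG|Gg
G/III-1 ? II-2×II-1: GG|Gg|gg
⇒ G over [I-1,I-2,II-1,II-2,II-3,III-1]: 51 consistent
J/I-1 un ·: Jj
J/I-2 aff ·: jj
J/II-1 un I-1×I-2: Jj
J/II-2 un ·: JJ|Jj
J/II-3 aff I-1×I-2: jj
J/III-1 ? II-2×II-1: JJ|Jj|jj
⇒ J over [I-1,I-2,II-1,II-2,II-3,III-1]: 5 consistent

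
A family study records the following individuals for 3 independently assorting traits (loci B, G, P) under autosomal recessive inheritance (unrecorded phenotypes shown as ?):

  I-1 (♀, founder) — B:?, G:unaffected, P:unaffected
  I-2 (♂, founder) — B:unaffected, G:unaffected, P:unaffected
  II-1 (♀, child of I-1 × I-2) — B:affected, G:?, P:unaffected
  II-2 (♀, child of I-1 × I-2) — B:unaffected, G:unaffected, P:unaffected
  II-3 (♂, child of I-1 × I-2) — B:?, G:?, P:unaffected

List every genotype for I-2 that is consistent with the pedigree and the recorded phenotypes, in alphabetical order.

I-2 ∈ {Bb GG PP, Bb GG Pp, Bb Gg PP, Bb Gg Pp}

B/I-1 ? ·: Bb|bb
B/I-2 un ·: Bb
B/II-1 aff I-1×I-2: bb
B/II-2 un I-1×I-2: BB|Bb
B/II-3 ? I-1×I-2: BB|Bb|bb
⇒ B over [I-1,I-2,II-1,II-2,II-3]: 8 consistent
G/I-1 un ·: GG|Gg
G/I-2 un ·: GG|Gg
G/II-1 ? I-1×I-2: GG|Gg|gg
G/II-2 un I-1×I-2: GG|Gg
G/II-3 ? I-1×I-2: GG|Gg|gg
⇒ G over [I-1,I-2,II-1,II-2,II-3]: 35 consistent
P/I-1 un ·: PP|Pp
P/I-2 un ·: PP|Pp
P/II-1 un I-1×I-2: PP|Pp
P/II-2 un I-1×I-2: PP|Pp
P/II-3 un I-1×I-2: PP|Pp
⇒ P over [I-1,I-2,II-1,II-2,II-3]: 25 consistent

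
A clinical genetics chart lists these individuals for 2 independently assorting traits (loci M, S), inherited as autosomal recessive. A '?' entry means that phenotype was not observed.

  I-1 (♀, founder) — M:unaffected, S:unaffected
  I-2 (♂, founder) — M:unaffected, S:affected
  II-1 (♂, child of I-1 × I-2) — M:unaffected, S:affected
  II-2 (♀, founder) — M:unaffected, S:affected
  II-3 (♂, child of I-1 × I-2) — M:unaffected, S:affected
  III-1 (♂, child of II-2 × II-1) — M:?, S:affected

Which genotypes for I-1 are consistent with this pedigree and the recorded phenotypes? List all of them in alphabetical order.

M/I-1 un ·: MM|Mm
M/I-2 un ·: MM|Mm
M/II-1 un I-1×I-2: MM|Mm
M/II-2 un ·: MM|Mm
M/II-3 un I-1×I-2: MM|Mm
M/III-1 ? II-2×II-1: MM|Mm|mm
⇒ M over [I-1,I-2,II-1,II-2,II-3,III-1]: 51 consistent
S/I-1 un ·: Ss
S/I-2 aff ·: ss
S/II-1 aff I-1×I-2: ss
S/II-2 aff ·: ss
S/II-3 aff I-1×I-2: ss
S/III-1 aff II-2×II-1: ss
⇒ S over [I-1,I-2,II-1,II-2,II-3,III-1]: 1 consistent

I-1 ∈ {MM Ss, Mm Ss}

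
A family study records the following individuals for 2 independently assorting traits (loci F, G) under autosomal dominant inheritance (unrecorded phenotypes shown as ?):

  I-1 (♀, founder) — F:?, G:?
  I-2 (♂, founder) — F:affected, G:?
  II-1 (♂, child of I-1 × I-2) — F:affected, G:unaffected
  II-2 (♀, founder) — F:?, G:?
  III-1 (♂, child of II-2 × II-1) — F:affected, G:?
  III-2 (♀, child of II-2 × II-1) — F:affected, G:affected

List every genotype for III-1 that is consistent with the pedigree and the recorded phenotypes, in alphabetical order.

F/I-1 ? ·: ff|Ff|FF
F/I-2 aff ·: Ff|FF
F/II-1 aff I-1×I-2: Ff|FF
F/II-2 ? ·: ff|Ff|FF
F/III-1 aff II-2×II-1: Ff|FF
F/III-2 aff II-2×II-1: Ff|FF
⇒ F over [I-1,I-2,II-1,II-2,III-1,III-2]: 69 consistent
G/I-1 ? ·: gg|Gg
G/I-2 ? ·: gg|Gg
G/II-1 un I-1×I-2: gg
G/II-2 ? ·: Gg|GG
G/III-1 ? II-2×II-1: gg|Gg
G/III-2 aff II-2×II-1: Gg
⇒ G over [I-1,I-2,II-1,II-2,III-1,III-2]: 12 consistent

III-1 ∈ {FF Gg, FF gg, Ff Gg, Ff gg}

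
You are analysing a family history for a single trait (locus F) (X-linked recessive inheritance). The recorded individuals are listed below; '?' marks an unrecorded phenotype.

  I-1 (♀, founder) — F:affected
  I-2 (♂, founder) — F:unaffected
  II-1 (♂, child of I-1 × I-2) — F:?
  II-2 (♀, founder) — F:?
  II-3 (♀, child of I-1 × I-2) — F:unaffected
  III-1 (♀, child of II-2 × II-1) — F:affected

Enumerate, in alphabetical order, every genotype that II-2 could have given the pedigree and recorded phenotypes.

F/I-1 aff ·: X^fX^f
F/I-2 un ·: X^FY
F/II-1 ? I-1×I-2: X^fY
F/II-2 ? ·: X^FX^f|X^fX^f
F/II-3 un I-1×I-2: X^FX^f
F/III-1 aff II-2×II-1: X^fX^f
⇒ F over [I-1,I-2,II-1,II-2,II-3,III-1]: 2 consistent

II-2 ∈ {X^FX^f, X^fX^f}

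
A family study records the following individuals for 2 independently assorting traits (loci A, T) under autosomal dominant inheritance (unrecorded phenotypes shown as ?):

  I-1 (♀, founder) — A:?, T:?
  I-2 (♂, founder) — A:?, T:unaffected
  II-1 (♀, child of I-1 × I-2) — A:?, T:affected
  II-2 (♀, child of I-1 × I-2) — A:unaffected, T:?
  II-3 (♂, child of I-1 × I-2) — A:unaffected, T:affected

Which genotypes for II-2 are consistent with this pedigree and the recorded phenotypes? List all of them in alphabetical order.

II-2 ∈ {aa Tt, aa tt}

A/I-1 ? ·: aa|Aa
A/I-2 ? ·: aa|Aa
A/II-1 ? I-1×I-2: aa|Aa|AA
A/II-2 un I-1×I-2: aa
A/II-3 un I-1×I-2: aa
⇒ A over [I-1,I-2,II-1,II-2,II-3]: 8 consistent
T/I-1 ? ·: Tt|TT
T/I-2 un ·: tt
T/II-1 aff I-1×I-2: Tt
T/II-2 ? I-1×I-2: tt|Tt
T/II-3 aff I-1×I-2: Tt
⇒ T over [I-1,I-2,II-1,II-2,II-3]: 3 consistent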